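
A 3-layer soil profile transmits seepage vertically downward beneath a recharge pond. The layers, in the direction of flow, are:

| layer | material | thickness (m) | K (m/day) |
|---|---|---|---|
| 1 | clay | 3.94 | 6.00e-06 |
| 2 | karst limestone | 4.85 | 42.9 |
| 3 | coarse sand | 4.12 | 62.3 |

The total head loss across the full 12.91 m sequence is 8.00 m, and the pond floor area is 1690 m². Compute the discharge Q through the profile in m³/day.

0.0206

Flow is perpendicular to layering, so the layers act in series and the equivalent K is the thickness-weighted harmonic mean.
Total thickness L = 3.94 + 4.85 + 4.12 = 12.91 m.
Σ(b_i/K_i) = 3.94/6.00e-06 + 4.85/42.9 + 4.12/62.3 = 6.567e+05 d.
K_eq = L / Σ(b_i/K_i) = 12.91 / 6.567e+05 = 1.966e-05 m/day.
Q = K_eq · A · (Δh/L) = 1.966e-05 × 1690 × (8.00/12.91) = 0.02059 m³/day.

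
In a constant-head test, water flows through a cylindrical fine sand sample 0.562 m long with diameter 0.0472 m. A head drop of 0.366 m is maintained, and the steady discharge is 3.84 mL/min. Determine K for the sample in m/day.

4.85

Cross-sectional area A = π·(d/2)² = π × (0.0472/2)² = 0.001750 m².
Convert discharge: 3.84 mL/min = 6.400e-08 m³/s.
Darcy's law rearranged: K = Q·L / (A·Δh) = 6.400e-08 × 0.562 / (0.001750 × 0.366) = 5.616e-05 m/s = 4.853 m/day.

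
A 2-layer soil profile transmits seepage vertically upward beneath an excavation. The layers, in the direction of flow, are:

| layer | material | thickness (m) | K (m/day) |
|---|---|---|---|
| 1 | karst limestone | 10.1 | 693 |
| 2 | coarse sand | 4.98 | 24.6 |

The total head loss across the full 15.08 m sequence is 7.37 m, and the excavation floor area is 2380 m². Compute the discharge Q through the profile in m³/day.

Flow is perpendicular to layering, so the layers act in series and the equivalent K is the thickness-weighted harmonic mean.
Total thickness L = 10.1 + 4.98 = 15.08 m.
Σ(b_i/K_i) = 10.1/693 + 4.98/24.6 = 0.2170 d.
K_eq = L / Σ(b_i/K_i) = 15.08 / 0.2170 = 69.49 m/day.
Q = K_eq · A · (Δh/L) = 69.49 × 2380 × (7.37/15.08) = 80827 m³/day.

80800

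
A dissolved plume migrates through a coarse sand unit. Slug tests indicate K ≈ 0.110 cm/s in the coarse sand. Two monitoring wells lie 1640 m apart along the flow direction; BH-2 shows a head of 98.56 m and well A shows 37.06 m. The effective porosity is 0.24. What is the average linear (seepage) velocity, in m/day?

Convert K: 0.110 cm/s × 864 = 95.04 m/day.
Hydraulic gradient i = (98.56 − 37.06) / 1640 = 61.5 / 1640 = 0.03750.
Darcy flux q = K · i = 95.04 × 0.03750 = 3.564 m/day.
Seepage velocity v = q / n_e = 3.564 / 0.24 = 14.85 m/day.

14.9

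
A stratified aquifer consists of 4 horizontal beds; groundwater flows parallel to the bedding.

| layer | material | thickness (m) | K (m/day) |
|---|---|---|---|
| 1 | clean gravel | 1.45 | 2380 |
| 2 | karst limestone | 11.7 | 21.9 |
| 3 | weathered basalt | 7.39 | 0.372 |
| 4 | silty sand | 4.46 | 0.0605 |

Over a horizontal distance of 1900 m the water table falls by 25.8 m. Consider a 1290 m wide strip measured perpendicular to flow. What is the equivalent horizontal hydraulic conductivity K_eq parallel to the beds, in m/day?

Flow is parallel to layering, so each bed carries its own Darcy discharge and the transmissivities add.
Σ(K_i·b_i) = 2380×1.45 + 21.9×11.7 + 0.372×7.39 + 0.0605×4.46 = 3710 m²/day.
Total thickness b = 25.00 m, so K_eq = Σ(K_i·b_i)/b = 148.4 m/day.

148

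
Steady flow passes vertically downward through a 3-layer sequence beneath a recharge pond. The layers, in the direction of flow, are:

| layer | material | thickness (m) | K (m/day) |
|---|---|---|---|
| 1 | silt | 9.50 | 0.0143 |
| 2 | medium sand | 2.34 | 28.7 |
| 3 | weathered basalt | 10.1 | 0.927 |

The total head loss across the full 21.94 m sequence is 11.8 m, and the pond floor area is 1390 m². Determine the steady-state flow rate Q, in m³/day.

24.3

Flow is perpendicular to layering, so the layers act in series and the equivalent K is the thickness-weighted harmonic mean.
Total thickness L = 9.50 + 2.34 + 10.1 = 21.94 m.
Σ(b_i/K_i) = 9.50/0.0143 + 2.34/28.7 + 10.1/0.927 = 675.3 d.
K_eq = L / Σ(b_i/K_i) = 21.94 / 675.3 = 0.03249 m/day.
Q = K_eq · A · (Δh/L) = 0.03249 × 1390 × (11.8/21.94) = 24.29 m³/day.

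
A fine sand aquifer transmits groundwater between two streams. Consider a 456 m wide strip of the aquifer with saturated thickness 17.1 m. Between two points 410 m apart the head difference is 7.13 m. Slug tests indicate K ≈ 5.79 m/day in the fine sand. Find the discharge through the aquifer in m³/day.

785

Cross-sectional area A = 456 × 17.1 = 7798 m².
Hydraulic gradient i = Δh / L = 7.13 / 410 = 0.01739.
Darcy's law: Q = K · A · i = 5.790 × 7798 × 0.01739 = 785.1 m³/day.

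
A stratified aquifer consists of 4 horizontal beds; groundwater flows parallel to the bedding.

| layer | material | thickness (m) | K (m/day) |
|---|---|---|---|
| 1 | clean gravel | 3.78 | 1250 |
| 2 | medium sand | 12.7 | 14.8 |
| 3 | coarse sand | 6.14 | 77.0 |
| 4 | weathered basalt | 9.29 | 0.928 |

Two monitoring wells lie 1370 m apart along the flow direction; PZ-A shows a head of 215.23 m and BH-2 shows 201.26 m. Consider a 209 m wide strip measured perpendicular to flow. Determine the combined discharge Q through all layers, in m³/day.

Flow is parallel to layering, so each bed carries its own Darcy discharge and the transmissivities add.
Σ(K_i·b_i) = 1250×3.78 + 14.8×12.7 + 77.0×6.14 + 0.928×9.29 = 5394 m²/day.
Hydraulic gradient i = (215.23 − 201.26) / 1370 = 13.97 / 1370 = 0.01020.
Q = Σ(K_i·b_i) · W · i = 5394 × 209 × 0.01020 = 11496 m³/day.

11500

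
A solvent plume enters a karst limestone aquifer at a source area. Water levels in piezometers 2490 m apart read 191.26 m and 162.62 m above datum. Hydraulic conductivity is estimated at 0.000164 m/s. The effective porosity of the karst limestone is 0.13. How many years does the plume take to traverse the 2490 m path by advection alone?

Convert K: 0.000164 m/s × 86400 = 14.17 m/day.
Hydraulic gradient i = (191.26 − 162.62) / 2490 = 28.64 / 2490 = 0.01150.
Darcy flux q = K · i = 14.17 × 0.01150 = 0.1630 m/day.
Seepage velocity v = q / n_e = 0.1630 / 0.13 = 1.254 m/day.
Travel time t = L / v = 2490 / 1.254 = 1986 days = 5.438 years.

5.44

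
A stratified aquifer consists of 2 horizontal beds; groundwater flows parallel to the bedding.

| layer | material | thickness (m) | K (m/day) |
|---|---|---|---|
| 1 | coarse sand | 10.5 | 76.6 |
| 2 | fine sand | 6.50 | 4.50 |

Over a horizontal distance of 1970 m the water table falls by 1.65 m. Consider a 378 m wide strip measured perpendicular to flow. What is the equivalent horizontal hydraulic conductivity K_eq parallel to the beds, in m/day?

Flow is parallel to layering, so each bed carries its own Darcy discharge and the transmissivities add.
Σ(K_i·b_i) = 76.6×10.5 + 4.50×6.50 = 833.5 m²/day.
Total thickness b = 17.00 m, so K_eq = Σ(K_i·b_i)/b = 49.03 m/day.

49.0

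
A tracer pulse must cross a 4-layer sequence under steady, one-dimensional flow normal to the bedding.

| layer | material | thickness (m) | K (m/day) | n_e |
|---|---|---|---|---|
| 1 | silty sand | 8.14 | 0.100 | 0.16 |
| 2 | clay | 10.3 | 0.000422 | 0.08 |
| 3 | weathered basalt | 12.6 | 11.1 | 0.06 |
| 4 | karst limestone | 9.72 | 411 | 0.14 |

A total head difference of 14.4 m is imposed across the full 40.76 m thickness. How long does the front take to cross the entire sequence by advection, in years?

With flow normal to the layers, continuity requires the same specific discharge q through every layer.
Σ(b_i/K_i) = 8.14/0.100 + 10.3/0.000422 + 12.6/11.1 + 9.72/411 = 24490 d.
q = Δh / Σ(b_i/K_i) = 14.4 / 24490 = 0.0005880 m/day.
In each layer the seepage velocity is v_i = q/n_i, so the layer transit time is t_i = b_i·n_i / q:
  layer 1 (silty sand): t_1 = 8.14 × 0.16 / 0.0005880 = 2215 d
  layer 2 (clay): t_2 = 10.3 × 0.08 / 0.0005880 = 1401 d
  layer 3 (weathered basalt): t_3 = 12.6 × 0.06 / 0.0005880 = 1286 d
  layer 4 (karst limestone): t_4 = 9.72 × 0.14 / 0.0005880 = 2314 d
Total t = Σ t_i = 7216 days = 19.76 years.

19.8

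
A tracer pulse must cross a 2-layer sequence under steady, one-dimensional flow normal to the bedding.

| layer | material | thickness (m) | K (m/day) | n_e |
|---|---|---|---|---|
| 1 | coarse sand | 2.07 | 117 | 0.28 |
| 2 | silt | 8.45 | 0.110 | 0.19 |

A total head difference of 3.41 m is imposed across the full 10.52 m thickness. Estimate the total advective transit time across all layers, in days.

With flow normal to the layers, continuity requires the same specific discharge q through every layer.
Σ(b_i/K_i) = 2.07/117 + 8.45/0.110 = 76.84 d.
q = Δh / Σ(b_i/K_i) = 3.41 / 76.84 = 0.04438 m/day.
In each layer the seepage velocity is v_i = q/n_i, so the layer transit time is t_i = b_i·n_i / q:
  layer 1 (coarse sand): t_1 = 2.07 × 0.28 / 0.04438 = 13.06 d
  layer 2 (silt): t_2 = 8.45 × 0.19 / 0.04438 = 36.18 d
Total t = Σ t_i = 49.24 days.

49.2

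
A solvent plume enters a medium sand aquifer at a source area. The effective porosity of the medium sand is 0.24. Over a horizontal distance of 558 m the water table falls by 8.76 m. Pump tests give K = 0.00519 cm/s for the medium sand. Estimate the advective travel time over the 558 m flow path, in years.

5.21

Convert K: 0.00519 cm/s × 864 = 4.484 m/day.
Hydraulic gradient i = Δh / L = 8.76 / 558 = 0.01570.
Darcy flux q = K · i = 4.484 × 0.01570 = 0.07040 m/day.
Seepage velocity v = q / n_e = 0.07040 / 0.24 = 0.2933 m/day.
Travel time t = L / v = 558 / 0.2933 = 1902 days = 5.208 years.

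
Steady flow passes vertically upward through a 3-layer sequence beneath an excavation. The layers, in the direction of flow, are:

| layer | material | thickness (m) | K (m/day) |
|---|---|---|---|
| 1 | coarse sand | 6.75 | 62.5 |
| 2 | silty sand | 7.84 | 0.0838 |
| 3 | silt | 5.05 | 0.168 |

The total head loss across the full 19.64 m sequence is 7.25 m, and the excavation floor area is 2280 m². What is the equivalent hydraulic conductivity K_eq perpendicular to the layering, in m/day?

Flow is perpendicular to layering, so the layers act in series and the equivalent K is the thickness-weighted harmonic mean.
Total thickness L = 6.75 + 7.84 + 5.05 = 19.64 m.
Σ(b_i/K_i) = 6.75/62.5 + 7.84/0.0838 + 5.05/0.168 = 123.7 d.
K_eq = L / Σ(b_i/K_i) = 19.64 / 123.7 = 0.1587 m/day.

0.159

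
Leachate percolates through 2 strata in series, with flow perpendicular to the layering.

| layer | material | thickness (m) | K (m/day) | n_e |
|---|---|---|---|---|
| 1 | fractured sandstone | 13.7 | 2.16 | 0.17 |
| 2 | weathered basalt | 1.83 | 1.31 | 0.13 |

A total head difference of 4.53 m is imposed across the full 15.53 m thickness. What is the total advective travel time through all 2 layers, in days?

4.39

With flow normal to the layers, continuity requires the same specific discharge q through every layer.
Σ(b_i/K_i) = 13.7/2.16 + 1.83/1.31 = 7.740 d.
q = Δh / Σ(b_i/K_i) = 4.53 / 7.740 = 0.5853 m/day.
In each layer the seepage velocity is v_i = q/n_i, so the layer transit time is t_i = b_i·n_i / q:
  layer 1 (fractured sandstone): t_1 = 13.7 × 0.17 / 0.5853 = 3.979 d
  layer 2 (weathered basalt): t_2 = 1.83 × 0.13 / 0.5853 = 0.4065 d
Total t = Σ t_i = 4.386 days.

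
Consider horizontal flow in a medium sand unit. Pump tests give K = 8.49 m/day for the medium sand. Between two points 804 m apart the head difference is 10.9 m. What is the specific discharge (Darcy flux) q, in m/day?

0.115

Hydraulic gradient i = Δh / L = 10.9 / 804 = 0.01356.
Specific discharge q = K · i = 8.490 × 0.01356 = 0.1151 m/day.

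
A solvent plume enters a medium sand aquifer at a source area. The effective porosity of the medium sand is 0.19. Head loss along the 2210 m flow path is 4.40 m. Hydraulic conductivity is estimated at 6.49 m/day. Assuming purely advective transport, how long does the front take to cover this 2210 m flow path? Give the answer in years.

Hydraulic gradient i = Δh / L = 4.40 / 2210 = 0.001991.
Darcy flux q = K · i = 6.490 × 0.001991 = 0.01292 m/day.
Seepage velocity v = q / n_e = 0.01292 / 0.19 = 0.06801 m/day.
Travel time t = L / v = 2210 / 0.06801 = 32497 days = 88.97 years.

89.0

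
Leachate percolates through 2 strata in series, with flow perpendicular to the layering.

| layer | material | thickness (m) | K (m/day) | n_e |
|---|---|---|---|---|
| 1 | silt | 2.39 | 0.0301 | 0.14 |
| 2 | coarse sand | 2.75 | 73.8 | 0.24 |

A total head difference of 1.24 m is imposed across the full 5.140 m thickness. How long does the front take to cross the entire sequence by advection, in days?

63.7

With flow normal to the layers, continuity requires the same specific discharge q through every layer.
Σ(b_i/K_i) = 2.39/0.0301 + 2.75/73.8 = 79.44 d.
q = Δh / Σ(b_i/K_i) = 1.24 / 79.44 = 0.01561 m/day.
In each layer the seepage velocity is v_i = q/n_i, so the layer transit time is t_i = b_i·n_i / q:
  layer 1 (silt): t_1 = 2.39 × 0.14 / 0.01561 = 21.44 d
  layer 2 (coarse sand): t_2 = 2.75 × 0.24 / 0.01561 = 42.28 d
Total t = Σ t_i = 63.72 days.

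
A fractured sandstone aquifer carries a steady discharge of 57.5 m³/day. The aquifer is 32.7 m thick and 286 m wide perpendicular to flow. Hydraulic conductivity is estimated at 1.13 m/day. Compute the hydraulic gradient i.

Cross-sectional area A = 286 × 32.7 = 9352 m².
From Q = K·A·i, i = Q / (K·A) = 57.5 / (1.130 × 9352) = 0.005441.

0.00544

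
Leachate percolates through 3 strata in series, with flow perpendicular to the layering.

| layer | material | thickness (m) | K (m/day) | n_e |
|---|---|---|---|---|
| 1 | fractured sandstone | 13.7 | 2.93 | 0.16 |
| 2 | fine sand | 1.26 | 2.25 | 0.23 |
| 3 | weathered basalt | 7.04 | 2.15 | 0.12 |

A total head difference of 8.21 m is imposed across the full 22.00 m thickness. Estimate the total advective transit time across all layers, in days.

With flow normal to the layers, continuity requires the same specific discharge q through every layer.
Σ(b_i/K_i) = 13.7/2.93 + 1.26/2.25 + 7.04/2.15 = 8.510 d.
q = Δh / Σ(b_i/K_i) = 8.21 / 8.510 = 0.9647 m/day.
In each layer the seepage velocity is v_i = q/n_i, so the layer transit time is t_i = b_i·n_i / q:
  layer 1 (fractured sandstone): t_1 = 13.7 × 0.16 / 0.9647 = 2.272 d
  layer 2 (fine sand): t_2 = 1.26 × 0.23 / 0.9647 = 0.3004 d
  layer 3 (weathered basalt): t_3 = 7.04 × 0.12 / 0.9647 = 0.8757 d
Total t = Σ t_i = 3.448 days.

3.45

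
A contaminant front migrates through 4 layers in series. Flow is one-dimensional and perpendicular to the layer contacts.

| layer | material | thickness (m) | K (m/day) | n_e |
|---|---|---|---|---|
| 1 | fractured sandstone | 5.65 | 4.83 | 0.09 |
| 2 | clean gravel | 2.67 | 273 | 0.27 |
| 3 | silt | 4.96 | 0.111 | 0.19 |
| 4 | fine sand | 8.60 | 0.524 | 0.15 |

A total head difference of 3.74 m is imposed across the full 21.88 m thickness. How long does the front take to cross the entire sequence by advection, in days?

57.6

With flow normal to the layers, continuity requires the same specific discharge q through every layer.
Σ(b_i/K_i) = 5.65/4.83 + 2.67/273 + 4.96/0.111 + 8.60/0.524 = 62.28 d.
q = Δh / Σ(b_i/K_i) = 3.74 / 62.28 = 0.06005 m/day.
In each layer the seepage velocity is v_i = q/n_i, so the layer transit time is t_i = b_i·n_i / q:
  layer 1 (fractured sandstone): t_1 = 5.65 × 0.09 / 0.06005 = 8.467 d
  layer 2 (clean gravel): t_2 = 2.67 × 0.27 / 0.06005 = 12.00 d
  layer 3 (silt): t_3 = 4.96 × 0.19 / 0.06005 = 15.69 d
  layer 4 (fine sand): t_4 = 8.60 × 0.15 / 0.06005 = 21.48 d
Total t = Σ t_i = 57.64 days.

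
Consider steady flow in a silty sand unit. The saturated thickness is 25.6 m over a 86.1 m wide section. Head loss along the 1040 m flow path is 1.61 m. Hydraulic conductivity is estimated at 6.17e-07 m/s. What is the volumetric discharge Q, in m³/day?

Convert K: 6.17e-07 m/s × 86400 = 0.05331 m/day.
Cross-sectional area A = 86.1 × 25.6 = 2204 m².
Hydraulic gradient i = Δh / L = 1.61 / 1040 = 0.001548.
Darcy's law: Q = K · A · i = 0.05331 × 2204 × 0.001548 = 0.1819 m³/day.

0.182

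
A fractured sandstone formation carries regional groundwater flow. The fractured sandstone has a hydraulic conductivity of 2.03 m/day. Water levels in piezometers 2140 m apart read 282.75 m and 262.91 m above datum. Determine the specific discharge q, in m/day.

0.0188

Hydraulic gradient i = (282.75 − 262.91) / 2140 = 19.84 / 2140 = 0.009271.
Specific discharge q = K · i = 2.030 × 0.009271 = 0.01882 m/day.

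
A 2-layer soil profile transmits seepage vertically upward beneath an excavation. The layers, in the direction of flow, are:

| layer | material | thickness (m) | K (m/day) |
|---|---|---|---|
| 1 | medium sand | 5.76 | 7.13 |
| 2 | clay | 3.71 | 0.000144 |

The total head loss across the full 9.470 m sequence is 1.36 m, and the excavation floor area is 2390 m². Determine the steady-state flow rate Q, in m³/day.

0.126

Flow is perpendicular to layering, so the layers act in series and the equivalent K is the thickness-weighted harmonic mean.
Total thickness L = 5.76 + 3.71 = 9.470 m.
Σ(b_i/K_i) = 5.76/7.13 + 3.71/0.000144 = 25765 d.
K_eq = L / Σ(b_i/K_i) = 9.470 / 25765 = 0.0003676 m/day.
Q = K_eq · A · (Δh/L) = 0.0003676 × 2390 × (1.36/9.470) = 0.1262 m³/day.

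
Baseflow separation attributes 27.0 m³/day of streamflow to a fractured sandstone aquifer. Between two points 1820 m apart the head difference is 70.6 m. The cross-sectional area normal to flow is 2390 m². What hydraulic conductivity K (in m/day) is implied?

Hydraulic gradient i = Δh / L = 70.6 / 1820 = 0.03879.
From Q = K·A·i, K = Q / (A·i) = 27.0 / (2390 × 0.03879) = 0.2912 m/day.

0.291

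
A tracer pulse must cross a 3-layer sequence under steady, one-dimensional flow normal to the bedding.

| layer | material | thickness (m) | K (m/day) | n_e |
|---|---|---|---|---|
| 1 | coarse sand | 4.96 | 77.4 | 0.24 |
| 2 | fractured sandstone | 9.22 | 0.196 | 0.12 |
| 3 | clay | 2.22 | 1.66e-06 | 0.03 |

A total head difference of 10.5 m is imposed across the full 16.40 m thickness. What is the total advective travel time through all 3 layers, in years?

824

With flow normal to the layers, continuity requires the same specific discharge q through every layer.
Σ(b_i/K_i) = 4.96/77.4 + 9.22/0.196 + 2.22/1.66e-06 = 1.337e+06 d.
q = Δh / Σ(b_i/K_i) = 10.5 / 1.337e+06 = 7.851e-06 m/day.
In each layer the seepage velocity is v_i = q/n_i, so the layer transit time is t_i = b_i·n_i / q:
  layer 1 (coarse sand): t_1 = 4.96 × 0.24 / 7.851e-06 = 1.516e+05 d
  layer 2 (fractured sandstone): t_2 = 9.22 × 0.12 / 7.851e-06 = 1.409e+05 d
  layer 3 (clay): t_3 = 2.22 × 0.03 / 7.851e-06 = 8483 d
Total t = Σ t_i = 3.010e+05 days = 824.2 years.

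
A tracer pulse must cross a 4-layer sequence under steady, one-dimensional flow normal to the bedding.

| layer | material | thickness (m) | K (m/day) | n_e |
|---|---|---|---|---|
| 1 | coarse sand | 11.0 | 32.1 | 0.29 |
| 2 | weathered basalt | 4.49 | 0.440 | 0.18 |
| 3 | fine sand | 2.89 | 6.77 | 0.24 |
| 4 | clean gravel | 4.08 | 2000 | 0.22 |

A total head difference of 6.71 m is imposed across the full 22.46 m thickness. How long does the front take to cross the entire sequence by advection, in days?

With flow normal to the layers, continuity requires the same specific discharge q through every layer.
Σ(b_i/K_i) = 11.0/32.1 + 4.49/0.440 + 2.89/6.77 + 4.08/2000 = 10.98 d.
q = Δh / Σ(b_i/K_i) = 6.71 / 10.98 = 0.6113 m/day.
In each layer the seepage velocity is v_i = q/n_i, so the layer transit time is t_i = b_i·n_i / q:
  layer 1 (coarse sand): t_1 = 11.0 × 0.29 / 0.6113 = 5.218 d
  layer 2 (weathered basalt): t_2 = 4.49 × 0.18 / 0.6113 = 1.322 d
  layer 3 (fine sand): t_3 = 2.89 × 0.24 / 0.6113 = 1.135 d
  layer 4 (clean gravel): t_4 = 4.08 × 0.22 / 0.6113 = 1.468 d
Total t = Σ t_i = 9.143 days.

9.14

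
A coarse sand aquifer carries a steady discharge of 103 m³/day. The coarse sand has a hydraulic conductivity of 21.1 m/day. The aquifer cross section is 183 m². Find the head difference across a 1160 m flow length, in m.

From Q = K·A·i, i = Q / (K·A) = 103 / (21.10 × 183.0) = 0.02667.
Head loss Δh = i · L = 0.02667 × 1160 = 30.94 m.

30.9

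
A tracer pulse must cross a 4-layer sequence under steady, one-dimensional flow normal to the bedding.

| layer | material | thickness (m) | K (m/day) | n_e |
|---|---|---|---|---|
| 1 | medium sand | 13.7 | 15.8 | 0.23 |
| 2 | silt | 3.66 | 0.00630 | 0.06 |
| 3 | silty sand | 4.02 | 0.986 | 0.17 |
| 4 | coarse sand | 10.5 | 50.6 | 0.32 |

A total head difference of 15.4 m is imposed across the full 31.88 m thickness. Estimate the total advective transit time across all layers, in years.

0.773

With flow normal to the layers, continuity requires the same specific discharge q through every layer.
Σ(b_i/K_i) = 13.7/15.8 + 3.66/0.00630 + 4.02/0.986 + 10.5/50.6 = 586.1 d.
q = Δh / Σ(b_i/K_i) = 15.4 / 586.1 = 0.02628 m/day.
In each layer the seepage velocity is v_i = q/n_i, so the layer transit time is t_i = b_i·n_i / q:
  layer 1 (medium sand): t_1 = 13.7 × 0.23 / 0.02628 = 119.9 d
  layer 2 (silt): t_2 = 3.66 × 0.06 / 0.02628 = 8.358 d
  layer 3 (silty sand): t_3 = 4.02 × 0.17 / 0.02628 = 26.01 d
  layer 4 (coarse sand): t_4 = 10.5 × 0.32 / 0.02628 = 127.9 d
Total t = Σ t_i = 282.2 days = 0.7725 years.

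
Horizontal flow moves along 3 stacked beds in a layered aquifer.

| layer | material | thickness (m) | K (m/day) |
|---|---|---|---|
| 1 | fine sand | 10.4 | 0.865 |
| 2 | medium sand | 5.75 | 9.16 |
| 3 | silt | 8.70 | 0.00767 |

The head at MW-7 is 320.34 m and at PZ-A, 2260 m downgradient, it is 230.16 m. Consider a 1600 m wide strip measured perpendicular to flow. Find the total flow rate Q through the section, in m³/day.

3940

Flow is parallel to layering, so each bed carries its own Darcy discharge and the transmissivities add.
Σ(K_i·b_i) = 0.865×10.4 + 9.16×5.75 + 0.00767×8.70 = 61.73 m²/day.
Hydraulic gradient i = (320.34 − 230.16) / 2260 = 90.18 / 2260 = 0.03990.
Q = Σ(K_i·b_i) · W · i = 61.73 × 1600 × 0.03990 = 3941 m³/day.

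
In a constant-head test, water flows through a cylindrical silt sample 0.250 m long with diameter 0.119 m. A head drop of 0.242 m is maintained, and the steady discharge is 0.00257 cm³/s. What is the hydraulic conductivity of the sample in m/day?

Cross-sectional area A = π·(d/2)² = π × (0.119/2)² = 0.01112 m².
Convert discharge: 0.00257 cm³/s = 2.570e-09 m³/s.
Darcy's law rearranged: K = Q·L / (A·Δh) = 2.570e-09 × 0.250 / (0.01112 × 0.242) = 2.387e-07 m/s = 0.02062 m/day.

0.0206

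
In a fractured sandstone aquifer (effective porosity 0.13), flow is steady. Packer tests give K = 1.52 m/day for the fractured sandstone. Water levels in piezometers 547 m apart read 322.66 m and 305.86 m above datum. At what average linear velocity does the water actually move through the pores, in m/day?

Hydraulic gradient i = (322.66 − 305.86) / 547 = 16.8 / 547 = 0.03071.
Darcy flux q = K · i = 1.520 × 0.03071 = 0.04668 m/day.
Seepage velocity v = q / n_e = 0.04668 / 0.13 = 0.3591 m/day.

0.359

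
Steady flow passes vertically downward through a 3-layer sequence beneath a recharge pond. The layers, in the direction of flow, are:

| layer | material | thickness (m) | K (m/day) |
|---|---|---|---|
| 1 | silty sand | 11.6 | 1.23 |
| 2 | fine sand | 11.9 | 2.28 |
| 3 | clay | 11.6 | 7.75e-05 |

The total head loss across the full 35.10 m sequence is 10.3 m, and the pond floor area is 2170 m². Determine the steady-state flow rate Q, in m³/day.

0.149

Flow is perpendicular to layering, so the layers act in series and the equivalent K is the thickness-weighted harmonic mean.
Total thickness L = 11.6 + 11.9 + 11.6 = 35.10 m.
Σ(b_i/K_i) = 11.6/1.23 + 11.9/2.28 + 11.6/7.75e-05 = 1.497e+05 d.
K_eq = L / Σ(b_i/K_i) = 35.10 / 1.497e+05 = 0.0002345 m/day.
Q = K_eq · A · (Δh/L) = 0.0002345 × 2170 × (10.3/35.10) = 0.1493 m³/day.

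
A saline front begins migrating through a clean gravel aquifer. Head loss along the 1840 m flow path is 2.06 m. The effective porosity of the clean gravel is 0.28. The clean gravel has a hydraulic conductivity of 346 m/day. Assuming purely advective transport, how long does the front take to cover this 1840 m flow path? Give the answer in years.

Hydraulic gradient i = Δh / L = 2.06 / 1840 = 0.001120.
Darcy flux q = K · i = 346.0 × 0.001120 = 0.3874 m/day.
Seepage velocity v = q / n_e = 0.3874 / 0.28 = 1.383 m/day.
Travel time t = L / v = 1840 / 1.383 = 1330 days = 3.641 years.

3.64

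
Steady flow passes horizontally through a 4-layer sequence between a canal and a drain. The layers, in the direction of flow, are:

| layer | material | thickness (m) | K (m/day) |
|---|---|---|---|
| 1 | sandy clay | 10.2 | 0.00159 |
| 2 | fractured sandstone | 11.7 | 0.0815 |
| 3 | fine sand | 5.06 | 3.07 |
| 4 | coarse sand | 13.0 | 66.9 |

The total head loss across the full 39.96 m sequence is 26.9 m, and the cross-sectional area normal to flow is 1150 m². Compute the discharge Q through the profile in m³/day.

4.72

Flow is perpendicular to layering, so the layers act in series and the equivalent K is the thickness-weighted harmonic mean.
Total thickness L = 10.2 + 11.7 + 5.06 + 13.0 = 39.96 m.
Σ(b_i/K_i) = 10.2/0.00159 + 11.7/0.0815 + 5.06/3.07 + 13.0/66.9 = 6560 d.
K_eq = L / Σ(b_i/K_i) = 39.96 / 6560 = 0.006091 m/day.
Q = K_eq · A · (Δh/L) = 0.006091 × 1150 × (26.9/39.96) = 4.715 m³/day.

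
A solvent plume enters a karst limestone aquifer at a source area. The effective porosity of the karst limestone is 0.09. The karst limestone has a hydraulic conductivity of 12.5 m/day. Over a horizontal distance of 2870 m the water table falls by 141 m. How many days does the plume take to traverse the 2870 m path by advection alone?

421

Hydraulic gradient i = Δh / L = 141 / 2870 = 0.04913.
Darcy flux q = K · i = 12.50 × 0.04913 = 0.6141 m/day.
Seepage velocity v = q / n_e = 0.6141 / 0.09 = 6.823 m/day.
Travel time t = L / v = 2870 / 6.823 = 420.6 days.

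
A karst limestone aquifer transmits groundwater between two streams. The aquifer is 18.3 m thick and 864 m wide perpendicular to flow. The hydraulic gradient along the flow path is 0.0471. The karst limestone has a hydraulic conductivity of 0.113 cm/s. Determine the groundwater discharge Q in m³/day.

72700

Convert K: 0.113 cm/s × 864 = 97.63 m/day.
Cross-sectional area A = 864 × 18.3 = 15811 m².
Hydraulic gradient i = 0.0471.
Darcy's law: Q = K · A · i = 97.63 × 15811 × 0.04710 = 72707 m³/day.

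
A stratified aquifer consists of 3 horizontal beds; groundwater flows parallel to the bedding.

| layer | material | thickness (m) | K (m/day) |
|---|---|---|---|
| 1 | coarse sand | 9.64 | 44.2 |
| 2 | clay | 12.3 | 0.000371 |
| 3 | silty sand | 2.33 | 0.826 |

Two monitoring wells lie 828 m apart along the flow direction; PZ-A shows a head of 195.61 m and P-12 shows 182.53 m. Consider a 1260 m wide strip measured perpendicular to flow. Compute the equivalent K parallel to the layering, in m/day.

Flow is parallel to layering, so each bed carries its own Darcy discharge and the transmissivities add.
Σ(K_i·b_i) = 44.2×9.64 + 0.000371×12.3 + 0.826×2.33 = 428.0 m²/day.
Total thickness b = 24.27 m, so K_eq = Σ(K_i·b_i)/b = 17.64 m/day.

17.6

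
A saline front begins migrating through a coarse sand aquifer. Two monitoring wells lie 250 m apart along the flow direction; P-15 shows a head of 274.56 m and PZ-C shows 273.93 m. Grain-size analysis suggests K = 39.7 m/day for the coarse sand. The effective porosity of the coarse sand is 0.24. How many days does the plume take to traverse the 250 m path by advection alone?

600

Hydraulic gradient i = (274.56 − 273.93) / 250 = 0.63 / 250 = 0.002520.
Darcy flux q = K · i = 39.70 × 0.002520 = 0.1000 m/day.
Seepage velocity v = q / n_e = 0.1000 / 0.24 = 0.4169 m/day.
Travel time t = L / v = 250 / 0.4169 = 599.7 days.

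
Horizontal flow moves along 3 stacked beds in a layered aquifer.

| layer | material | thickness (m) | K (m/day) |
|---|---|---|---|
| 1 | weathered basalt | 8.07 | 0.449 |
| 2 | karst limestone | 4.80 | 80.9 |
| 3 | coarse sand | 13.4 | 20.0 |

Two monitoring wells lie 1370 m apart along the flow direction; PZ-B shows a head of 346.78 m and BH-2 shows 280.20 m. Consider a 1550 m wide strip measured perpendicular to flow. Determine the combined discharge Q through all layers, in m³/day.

49700

Flow is parallel to layering, so each bed carries its own Darcy discharge and the transmissivities add.
Σ(K_i·b_i) = 0.449×8.07 + 80.9×4.80 + 20.0×13.4 = 659.9 m²/day.
Hydraulic gradient i = (346.78 − 280.20) / 1370 = 66.58 / 1370 = 0.04860.
Q = Σ(K_i·b_i) · W · i = 659.9 × 1550 × 0.04860 = 49712 m³/day.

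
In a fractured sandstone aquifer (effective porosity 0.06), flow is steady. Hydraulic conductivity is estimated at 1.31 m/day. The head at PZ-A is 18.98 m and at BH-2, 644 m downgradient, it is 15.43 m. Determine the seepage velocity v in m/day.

0.120

Hydraulic gradient i = (18.98 − 15.43) / 644 = 3.55 / 644 = 0.005512.
Darcy flux q = K · i = 1.310 × 0.005512 = 0.007221 m/day.
Seepage velocity v = q / n_e = 0.007221 / 0.06 = 0.1204 m/day.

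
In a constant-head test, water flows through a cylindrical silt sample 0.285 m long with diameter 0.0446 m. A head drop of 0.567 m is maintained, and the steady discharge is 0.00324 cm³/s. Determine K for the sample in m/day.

0.0901

Cross-sectional area A = π·(d/2)² = π × (0.0446/2)² = 0.001562 m².
Convert discharge: 0.00324 cm³/s = 3.240e-09 m³/s.
Darcy's law rearranged: K = Q·L / (A·Δh) = 3.240e-09 × 0.285 / (0.001562 × 0.567) = 1.042e-06 m/s = 0.09007 m/day.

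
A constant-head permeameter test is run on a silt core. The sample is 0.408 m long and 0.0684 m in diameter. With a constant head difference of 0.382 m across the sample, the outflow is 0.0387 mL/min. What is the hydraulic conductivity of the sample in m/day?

Cross-sectional area A = π·(d/2)² = π × (0.0684/2)² = 0.003675 m².
Convert discharge: 0.0387 mL/min = 6.450e-10 m³/s.
Darcy's law rearranged: K = Q·L / (A·Δh) = 6.450e-10 × 0.408 / (0.003675 × 0.382) = 1.875e-07 m/s = 0.01620 m/day.

0.0162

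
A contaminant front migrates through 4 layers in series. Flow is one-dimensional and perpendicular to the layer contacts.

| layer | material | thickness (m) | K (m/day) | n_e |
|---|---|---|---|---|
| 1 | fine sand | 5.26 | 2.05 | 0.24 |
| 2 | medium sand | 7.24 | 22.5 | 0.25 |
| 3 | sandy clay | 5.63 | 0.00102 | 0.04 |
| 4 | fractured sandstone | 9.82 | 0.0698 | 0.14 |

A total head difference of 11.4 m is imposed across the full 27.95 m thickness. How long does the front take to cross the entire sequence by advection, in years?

With flow normal to the layers, continuity requires the same specific discharge q through every layer.
Σ(b_i/K_i) = 5.26/2.05 + 7.24/22.5 + 5.63/0.00102 + 9.82/0.0698 = 5663 d.
q = Δh / Σ(b_i/K_i) = 11.4 / 5663 = 0.002013 m/day.
In each layer the seepage velocity is v_i = q/n_i, so the layer transit time is t_i = b_i·n_i / q:
  layer 1 (fine sand): t_1 = 5.26 × 0.24 / 0.002013 = 627.1 d
  layer 2 (medium sand): t_2 = 7.24 × 0.25 / 0.002013 = 899.2 d
  layer 3 (sandy clay): t_3 = 5.63 × 0.04 / 0.002013 = 111.9 d
  layer 4 (fractured sandstone): t_4 = 9.82 × 0.14 / 0.002013 = 683.0 d
Total t = Σ t_i = 2321 days = 6.355 years.

6.35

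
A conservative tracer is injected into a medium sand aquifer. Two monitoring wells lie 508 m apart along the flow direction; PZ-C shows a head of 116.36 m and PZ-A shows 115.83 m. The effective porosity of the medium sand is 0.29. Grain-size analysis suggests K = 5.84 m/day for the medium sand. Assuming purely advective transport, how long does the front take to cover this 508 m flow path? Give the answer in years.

66.2

Hydraulic gradient i = (116.36 − 115.83) / 508 = 0.53 / 508 = 0.001043.
Darcy flux q = K · i = 5.840 × 0.001043 = 0.006093 m/day.
Seepage velocity v = q / n_e = 0.006093 / 0.29 = 0.02101 m/day.
Travel time t = L / v = 508 / 0.02101 = 24179 days = 66.20 years.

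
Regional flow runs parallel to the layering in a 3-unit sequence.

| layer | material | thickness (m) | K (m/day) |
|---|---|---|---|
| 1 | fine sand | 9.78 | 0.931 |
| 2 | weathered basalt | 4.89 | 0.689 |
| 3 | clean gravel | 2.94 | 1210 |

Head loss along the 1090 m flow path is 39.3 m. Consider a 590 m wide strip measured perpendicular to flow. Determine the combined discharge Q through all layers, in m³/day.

Flow is parallel to layering, so each bed carries its own Darcy discharge and the transmissivities add.
Σ(K_i·b_i) = 0.931×9.78 + 0.689×4.89 + 1210×2.94 = 3570 m²/day.
Hydraulic gradient i = Δh / L = 39.3 / 1090 = 0.03606.
Q = Σ(K_i·b_i) · W · i = 3570 × 590 × 0.03606 = 75940 m³/day.

75900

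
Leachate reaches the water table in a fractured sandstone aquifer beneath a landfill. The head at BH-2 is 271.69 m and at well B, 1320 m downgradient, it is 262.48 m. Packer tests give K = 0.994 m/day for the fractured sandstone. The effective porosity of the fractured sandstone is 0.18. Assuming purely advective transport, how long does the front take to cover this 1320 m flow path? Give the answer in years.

93.8

Hydraulic gradient i = (271.69 − 262.48) / 1320 = 9.21 / 1320 = 0.006977.
Darcy flux q = K · i = 0.9940 × 0.006977 = 0.006935 m/day.
Seepage velocity v = q / n_e = 0.006935 / 0.18 = 0.03853 m/day.
Travel time t = L / v = 1320 / 0.03853 = 34259 days = 93.80 years.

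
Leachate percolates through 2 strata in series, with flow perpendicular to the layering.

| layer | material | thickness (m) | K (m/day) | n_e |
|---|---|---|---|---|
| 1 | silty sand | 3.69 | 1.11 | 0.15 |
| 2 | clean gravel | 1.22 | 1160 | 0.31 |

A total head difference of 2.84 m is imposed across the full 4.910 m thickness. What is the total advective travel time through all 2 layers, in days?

With flow normal to the layers, continuity requires the same specific discharge q through every layer.
Σ(b_i/K_i) = 3.69/1.11 + 1.22/1160 = 3.325 d.
q = Δh / Σ(b_i/K_i) = 2.84 / 3.325 = 0.8540 m/day.
In each layer the seepage velocity is v_i = q/n_i, so the layer transit time is t_i = b_i·n_i / q:
  layer 1 (silty sand): t_1 = 3.69 × 0.15 / 0.8540 = 0.6481 d
  layer 2 (clean gravel): t_2 = 1.22 × 0.31 / 0.8540 = 0.4428 d
Total t = Σ t_i = 1.091 days.

1.09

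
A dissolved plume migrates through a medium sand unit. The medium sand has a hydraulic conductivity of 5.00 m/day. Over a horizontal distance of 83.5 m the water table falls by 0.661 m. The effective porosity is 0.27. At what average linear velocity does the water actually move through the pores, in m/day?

Hydraulic gradient i = Δh / L = 0.661 / 83.5 = 0.007916.
Darcy flux q = K · i = 5.000 × 0.007916 = 0.03958 m/day.
Seepage velocity v = q / n_e = 0.03958 / 0.27 = 0.1466 m/day.

0.147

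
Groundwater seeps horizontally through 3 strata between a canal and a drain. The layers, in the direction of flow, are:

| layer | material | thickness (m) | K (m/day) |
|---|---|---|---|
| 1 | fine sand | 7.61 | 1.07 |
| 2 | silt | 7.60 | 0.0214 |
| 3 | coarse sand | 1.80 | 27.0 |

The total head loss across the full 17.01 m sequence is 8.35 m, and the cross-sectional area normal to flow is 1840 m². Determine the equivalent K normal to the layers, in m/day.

Flow is perpendicular to layering, so the layers act in series and the equivalent K is the thickness-weighted harmonic mean.
Total thickness L = 7.61 + 7.60 + 1.80 = 17.01 m.
Σ(b_i/K_i) = 7.61/1.07 + 7.60/0.0214 + 1.80/27.0 = 362.3 d.
K_eq = L / Σ(b_i/K_i) = 17.01 / 362.3 = 0.04695 m/day.

0.0469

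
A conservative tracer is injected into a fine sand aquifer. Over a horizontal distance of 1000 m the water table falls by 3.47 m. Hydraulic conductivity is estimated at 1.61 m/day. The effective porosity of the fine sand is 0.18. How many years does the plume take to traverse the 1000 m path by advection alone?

88.2

Hydraulic gradient i = Δh / L = 3.47 / 1000 = 0.003470.
Darcy flux q = K · i = 1.610 × 0.003470 = 0.005587 m/day.
Seepage velocity v = q / n_e = 0.005587 / 0.18 = 0.03104 m/day.
Travel time t = L / v = 1000 / 0.03104 = 32219 days = 88.21 years.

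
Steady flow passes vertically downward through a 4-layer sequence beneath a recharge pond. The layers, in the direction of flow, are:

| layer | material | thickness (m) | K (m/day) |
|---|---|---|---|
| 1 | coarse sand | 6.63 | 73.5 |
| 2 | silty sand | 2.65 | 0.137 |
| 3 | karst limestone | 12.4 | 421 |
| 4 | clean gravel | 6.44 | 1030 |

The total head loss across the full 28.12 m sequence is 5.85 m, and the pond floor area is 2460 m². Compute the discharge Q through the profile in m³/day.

Flow is perpendicular to layering, so the layers act in series and the equivalent K is the thickness-weighted harmonic mean.
Total thickness L = 6.63 + 2.65 + 12.4 + 6.44 = 28.12 m.
Σ(b_i/K_i) = 6.63/73.5 + 2.65/0.137 + 12.4/421 + 6.44/1030 = 19.47 d.
K_eq = L / Σ(b_i/K_i) = 28.12 / 19.47 = 1.444 m/day.
Q = K_eq · A · (Δh/L) = 1.444 × 2460 × (5.85/28.12) = 739.2 m³/day.

739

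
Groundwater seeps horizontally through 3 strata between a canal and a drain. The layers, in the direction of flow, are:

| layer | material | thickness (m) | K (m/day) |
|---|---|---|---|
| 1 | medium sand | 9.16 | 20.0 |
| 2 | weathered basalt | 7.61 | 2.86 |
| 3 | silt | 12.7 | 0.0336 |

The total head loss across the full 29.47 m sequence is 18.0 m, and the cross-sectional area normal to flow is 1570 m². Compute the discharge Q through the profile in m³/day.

Flow is perpendicular to layering, so the layers act in series and the equivalent K is the thickness-weighted harmonic mean.
Total thickness L = 9.16 + 7.61 + 12.7 = 29.47 m.
Σ(b_i/K_i) = 9.16/20.0 + 7.61/2.86 + 12.7/0.0336 = 381.1 d.
K_eq = L / Σ(b_i/K_i) = 29.47 / 381.1 = 0.07733 m/day.
Q = K_eq · A · (Δh/L) = 0.07733 × 1570 × (18.0/29.47) = 74.15 m³/day.

74.2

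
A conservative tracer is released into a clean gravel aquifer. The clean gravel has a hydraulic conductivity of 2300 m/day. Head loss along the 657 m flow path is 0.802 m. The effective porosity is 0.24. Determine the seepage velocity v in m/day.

11.7

Hydraulic gradient i = Δh / L = 0.802 / 657 = 0.001221.
Darcy flux q = K · i = 2300 × 0.001221 = 2.808 m/day.
Seepage velocity v = q / n_e = 2.808 / 0.24 = 11.70 m/day.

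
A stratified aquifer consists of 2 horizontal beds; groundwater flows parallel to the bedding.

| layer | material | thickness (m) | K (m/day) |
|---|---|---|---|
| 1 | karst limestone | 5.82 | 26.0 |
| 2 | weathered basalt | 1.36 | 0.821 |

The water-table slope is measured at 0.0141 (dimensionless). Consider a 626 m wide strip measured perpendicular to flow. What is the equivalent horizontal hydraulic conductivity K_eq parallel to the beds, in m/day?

21.2

Flow is parallel to layering, so each bed carries its own Darcy discharge and the transmissivities add.
Σ(K_i·b_i) = 26.0×5.82 + 0.821×1.36 = 152.4 m²/day.
Total thickness b = 7.180 m, so K_eq = Σ(K_i·b_i)/b = 21.23 m/day.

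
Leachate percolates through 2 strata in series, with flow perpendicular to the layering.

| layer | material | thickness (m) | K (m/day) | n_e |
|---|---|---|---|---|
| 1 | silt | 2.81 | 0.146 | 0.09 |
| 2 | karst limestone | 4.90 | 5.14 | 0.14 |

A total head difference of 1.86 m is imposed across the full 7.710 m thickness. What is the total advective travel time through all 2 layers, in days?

10.2

With flow normal to the layers, continuity requires the same specific discharge q through every layer.
Σ(b_i/K_i) = 2.81/0.146 + 4.90/5.14 = 20.20 d.
q = Δh / Σ(b_i/K_i) = 1.86 / 20.20 = 0.09208 m/day.
In each layer the seepage velocity is v_i = q/n_i, so the layer transit time is t_i = b_i·n_i / q:
  layer 1 (silt): t_1 = 2.81 × 0.09 / 0.09208 = 2.747 d
  layer 2 (karst limestone): t_2 = 4.90 × 0.14 / 0.09208 = 7.450 d
Total t = Σ t_i = 10.20 days.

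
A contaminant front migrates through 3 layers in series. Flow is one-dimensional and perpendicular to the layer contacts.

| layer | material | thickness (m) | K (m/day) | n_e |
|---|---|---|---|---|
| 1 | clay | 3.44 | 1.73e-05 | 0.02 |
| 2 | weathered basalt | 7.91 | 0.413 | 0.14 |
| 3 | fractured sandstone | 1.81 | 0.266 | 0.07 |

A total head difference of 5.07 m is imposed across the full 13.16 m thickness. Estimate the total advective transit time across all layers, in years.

With flow normal to the layers, continuity requires the same specific discharge q through every layer.
Σ(b_i/K_i) = 3.44/1.73e-05 + 7.91/0.413 + 1.81/0.266 = 1.989e+05 d.
q = Δh / Σ(b_i/K_i) = 5.07 / 1.989e+05 = 2.549e-05 m/day.
In each layer the seepage velocity is v_i = q/n_i, so the layer transit time is t_i = b_i·n_i / q:
  layer 1 (clay): t_1 = 3.44 × 0.02 / 2.549e-05 = 2699 d
  layer 2 (weathered basalt): t_2 = 7.91 × 0.14 / 2.549e-05 = 43438 d
  layer 3 (fractured sandstone): t_3 = 1.81 × 0.07 / 2.549e-05 = 4970 d
Total t = Σ t_i = 51106 days = 139.9 years.

140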